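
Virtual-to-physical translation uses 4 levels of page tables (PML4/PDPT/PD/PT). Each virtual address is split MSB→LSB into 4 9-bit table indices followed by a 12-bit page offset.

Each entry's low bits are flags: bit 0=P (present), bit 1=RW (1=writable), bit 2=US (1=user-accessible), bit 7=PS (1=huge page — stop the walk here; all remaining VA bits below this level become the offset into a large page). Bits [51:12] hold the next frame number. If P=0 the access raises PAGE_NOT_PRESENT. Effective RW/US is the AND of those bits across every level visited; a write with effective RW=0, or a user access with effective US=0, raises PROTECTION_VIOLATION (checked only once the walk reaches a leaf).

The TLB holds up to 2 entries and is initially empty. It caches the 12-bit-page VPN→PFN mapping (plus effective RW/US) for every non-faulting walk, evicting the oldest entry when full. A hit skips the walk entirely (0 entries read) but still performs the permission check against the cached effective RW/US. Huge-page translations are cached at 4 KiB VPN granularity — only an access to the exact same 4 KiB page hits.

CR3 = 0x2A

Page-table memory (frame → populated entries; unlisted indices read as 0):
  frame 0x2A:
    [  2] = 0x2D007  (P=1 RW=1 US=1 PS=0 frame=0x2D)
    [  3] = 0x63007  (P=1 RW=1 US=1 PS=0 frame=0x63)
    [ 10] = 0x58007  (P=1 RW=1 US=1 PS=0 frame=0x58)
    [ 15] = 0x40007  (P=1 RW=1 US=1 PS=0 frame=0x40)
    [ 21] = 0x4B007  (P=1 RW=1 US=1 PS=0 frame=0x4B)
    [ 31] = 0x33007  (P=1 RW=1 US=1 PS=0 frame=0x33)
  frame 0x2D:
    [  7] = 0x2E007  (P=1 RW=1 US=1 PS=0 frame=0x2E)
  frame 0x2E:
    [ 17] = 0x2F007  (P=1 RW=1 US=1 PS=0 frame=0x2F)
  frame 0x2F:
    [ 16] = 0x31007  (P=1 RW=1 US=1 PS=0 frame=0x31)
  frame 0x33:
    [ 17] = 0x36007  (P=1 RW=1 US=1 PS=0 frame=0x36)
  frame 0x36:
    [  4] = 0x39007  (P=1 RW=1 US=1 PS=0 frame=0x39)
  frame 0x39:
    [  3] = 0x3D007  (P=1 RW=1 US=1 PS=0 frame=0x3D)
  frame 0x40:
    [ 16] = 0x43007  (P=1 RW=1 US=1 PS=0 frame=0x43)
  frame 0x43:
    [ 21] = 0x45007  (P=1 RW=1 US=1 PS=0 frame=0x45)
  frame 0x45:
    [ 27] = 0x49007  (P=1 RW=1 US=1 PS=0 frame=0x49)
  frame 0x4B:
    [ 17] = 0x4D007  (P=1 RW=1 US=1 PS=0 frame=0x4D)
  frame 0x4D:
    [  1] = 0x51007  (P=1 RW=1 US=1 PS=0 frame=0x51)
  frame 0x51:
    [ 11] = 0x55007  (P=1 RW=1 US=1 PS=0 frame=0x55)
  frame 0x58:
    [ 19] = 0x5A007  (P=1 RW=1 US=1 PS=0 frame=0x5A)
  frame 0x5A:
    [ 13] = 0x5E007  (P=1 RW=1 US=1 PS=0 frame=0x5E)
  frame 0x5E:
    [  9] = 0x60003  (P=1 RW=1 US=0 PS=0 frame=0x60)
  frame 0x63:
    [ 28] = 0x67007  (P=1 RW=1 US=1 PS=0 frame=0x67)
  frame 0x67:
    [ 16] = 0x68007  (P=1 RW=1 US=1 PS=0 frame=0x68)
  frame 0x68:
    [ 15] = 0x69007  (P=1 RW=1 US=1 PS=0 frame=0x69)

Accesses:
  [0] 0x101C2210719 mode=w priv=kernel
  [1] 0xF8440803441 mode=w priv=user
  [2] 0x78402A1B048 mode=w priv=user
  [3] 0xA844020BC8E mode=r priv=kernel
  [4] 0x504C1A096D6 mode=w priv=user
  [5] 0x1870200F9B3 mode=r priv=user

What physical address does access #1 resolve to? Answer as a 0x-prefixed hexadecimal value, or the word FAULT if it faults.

Per-access translation:
#0 VA=0x101C2210719 (w,kernel):
  L0: frame=0x2A idx=2 entry=0x2D007 [P=1 RW=1 US=1 PS=0]
  L1: frame=0x2D idx=7 entry=0x2E007 [P=1 RW=1 US=1 PS=0]
  L2: frame=0x2E idx=17 entry=0x2F007 [P=1 RW=1 US=1 PS=0]
  L3: frame=0x2F idx=16 entry=0x31007 [P=1 RW=1 US=1 PS=0]
  → PA=0x31719  (4 entries read)
#1 VA=0xF8440803441 (w,user):
  L0: frame=0x2A idx=31 entry=0x33007 [P=1 RW=1 US=1 PS=0]
  L1: frame=0x33 idx=17 entry=0x36007 [P=1 RW=1 US=1 PS=0]
  L2: frame=0x36 idx=4 entry=0x39007 [P=1 RW=1 US=1 PS=0]
  L3: frame=0x39 idx=3 entry=0x3D007 [P=1 RW=1 US=1 PS=0]
  → PA=0x3D441  (4 entries read)
#2 VA=0x78402A1B048 (w,user):
  L0: frame=0x2A idx=15 entry=0x40007 [P=1 RW=1 US=1 PS=0]
  L1: frame=0x40 idx=16 entry=0x43007 [P=1 RW=1 US=1 PS=0]
  L2: frame=0x43 idx=21 entry=0x45007 [P=1 RW=1 US=1 PS=0]
  L3: frame=0x45 idx=27 entry=0x49007 [P=1 RW=1 US=1 PS=0]
  → PA=0x49048  (4 entries read)
#3 VA=0xA844020BC8E (r,kernel):
  L0: frame=0x2A idx=21 entry=0x4B007 [P=1 RW=1 US=1 PS=0]
  L1: frame=0x4B idx=17 entry=0x4D007 [P=1 RW=1 US=1 PS=0]
  L2: frame=0x4D idx=1 entry=0x51007 [P=1 RW=1 US=1 PS=0]
  L3: frame=0x51 idx=11 entry=0x55007 [P=1 RW=1 US=1 PS=0]
  → PA=0x55C8E  (4 entries read)
#4 VA=0x504C1A096D6 (w,user):
  L0: frame=0x2A idx=10 entry=0x58007 [P=1 RW=1 US=1 PS=0]
  L1: frame=0x58 idx=19 entry=0x5A007 [P=1 RW=1 US=1 PS=0]
  L2: frame=0x5A idx=13 entry=0x5E007 [P=1 RW=1 US=1 PS=0]
  L3: frame=0x5E idx=9 entry=0x60003 [P=1 RW=1 US=0 PS=0]
  → PROTECTION_VIOLATION  (4 entries read)
#5 VA=0x1870200F9B3 (r,user):
  L0: frame=0x2A idx=3 entry=0x63007 [P=1 RW=1 US=1 PS=0]
  L1: frame=0x63 idx=28 entry=0x67007 [P=1 RW=1 US=1 PS=0]
  L2: frame=0x67 idx=16 entry=0x68007 [P=1 RW=1 US=1 PS=0]
  L3: frame=0x68 idx=15 entry=0x69007 [P=1 RW=1 US=1 PS=0]
  → PA=0x699B3  (4 entries read)

Access #1 PA: 0x3D441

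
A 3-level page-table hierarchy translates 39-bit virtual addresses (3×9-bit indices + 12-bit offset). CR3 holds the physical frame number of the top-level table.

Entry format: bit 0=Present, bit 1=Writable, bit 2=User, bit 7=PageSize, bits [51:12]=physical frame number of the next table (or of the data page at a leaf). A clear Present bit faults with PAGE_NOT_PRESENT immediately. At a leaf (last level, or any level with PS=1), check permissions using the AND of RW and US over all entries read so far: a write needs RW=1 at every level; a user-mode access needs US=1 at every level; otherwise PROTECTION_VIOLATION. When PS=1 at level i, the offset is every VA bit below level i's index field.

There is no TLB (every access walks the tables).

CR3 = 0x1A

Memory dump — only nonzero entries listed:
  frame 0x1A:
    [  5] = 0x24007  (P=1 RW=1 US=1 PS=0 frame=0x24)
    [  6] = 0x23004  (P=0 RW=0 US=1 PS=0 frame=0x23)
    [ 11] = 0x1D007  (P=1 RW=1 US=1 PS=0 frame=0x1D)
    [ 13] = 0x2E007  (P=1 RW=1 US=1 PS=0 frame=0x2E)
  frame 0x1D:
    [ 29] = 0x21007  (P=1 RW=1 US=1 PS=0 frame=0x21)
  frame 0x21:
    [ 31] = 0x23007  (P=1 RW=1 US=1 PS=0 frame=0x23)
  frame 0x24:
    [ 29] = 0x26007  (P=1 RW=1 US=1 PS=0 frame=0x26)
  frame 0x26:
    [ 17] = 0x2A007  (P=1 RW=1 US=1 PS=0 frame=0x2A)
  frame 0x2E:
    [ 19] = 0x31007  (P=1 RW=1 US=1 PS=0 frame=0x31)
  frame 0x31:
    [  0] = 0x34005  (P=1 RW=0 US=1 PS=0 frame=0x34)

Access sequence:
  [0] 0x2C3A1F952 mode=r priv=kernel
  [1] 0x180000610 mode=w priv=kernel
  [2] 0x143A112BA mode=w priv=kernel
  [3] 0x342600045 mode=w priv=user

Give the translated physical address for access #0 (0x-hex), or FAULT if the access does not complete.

Trace:
#0 VA=0x2C3A1F952 (r,kernel):
  L0: frame=0x1A idx=11 entry=0x1D007 [P=1 RW=1 US=1 PS=0]
  L1: frame=0x1D idx=29 entry=0x21007 [P=1 RW=1 US=1 PS=0]
  L2: frame=0x21 idx=31 entry=0x23007 [P=1 RW=1 US=1 PS=0]
  ✓ 0x23952  — 3 lookups
#1 VA=0x180000610 (w,kernel):
  L0: frame=0x1A idx=6 entry=0x23004 [P=0 RW=0 US=1 PS=0]
  ⇒ fault: PAGE_NOT_PRESENT  — 1 lookups
#2 VA=0x143A112BA (w,kernel):
  L0: frame=0x1A idx=5 entry=0x24007 [P=1 RW=1 US=1 PS=0]
  L1: frame=0x24 idx=29 entry=0x26007 [P=1 RW=1 US=1 PS=0]
  L2: frame=0x26 idx=17 entry=0x2A007 [P=1 RW=1 US=1 PS=0]
  ✓ 0x2A2BA  — 3 lookups
#3 VA=0x342600045 (w,user):
  L0: frame=0x1A idx=13 entry=0x2E007 [P=1 RW=1 US=1 PS=0]
  L1: frame=0x2E idx=19 entry=0x31007 [P=1 RW=1 US=1 PS=0]
  L2: frame=0x31 idx=0 entry=0x34005 [P=1 RW=0 US=1 PS=0]
  ⇒ fault: PROTECTION_VIOLATION  — 3 lookups

Access #0 PA: 0x23952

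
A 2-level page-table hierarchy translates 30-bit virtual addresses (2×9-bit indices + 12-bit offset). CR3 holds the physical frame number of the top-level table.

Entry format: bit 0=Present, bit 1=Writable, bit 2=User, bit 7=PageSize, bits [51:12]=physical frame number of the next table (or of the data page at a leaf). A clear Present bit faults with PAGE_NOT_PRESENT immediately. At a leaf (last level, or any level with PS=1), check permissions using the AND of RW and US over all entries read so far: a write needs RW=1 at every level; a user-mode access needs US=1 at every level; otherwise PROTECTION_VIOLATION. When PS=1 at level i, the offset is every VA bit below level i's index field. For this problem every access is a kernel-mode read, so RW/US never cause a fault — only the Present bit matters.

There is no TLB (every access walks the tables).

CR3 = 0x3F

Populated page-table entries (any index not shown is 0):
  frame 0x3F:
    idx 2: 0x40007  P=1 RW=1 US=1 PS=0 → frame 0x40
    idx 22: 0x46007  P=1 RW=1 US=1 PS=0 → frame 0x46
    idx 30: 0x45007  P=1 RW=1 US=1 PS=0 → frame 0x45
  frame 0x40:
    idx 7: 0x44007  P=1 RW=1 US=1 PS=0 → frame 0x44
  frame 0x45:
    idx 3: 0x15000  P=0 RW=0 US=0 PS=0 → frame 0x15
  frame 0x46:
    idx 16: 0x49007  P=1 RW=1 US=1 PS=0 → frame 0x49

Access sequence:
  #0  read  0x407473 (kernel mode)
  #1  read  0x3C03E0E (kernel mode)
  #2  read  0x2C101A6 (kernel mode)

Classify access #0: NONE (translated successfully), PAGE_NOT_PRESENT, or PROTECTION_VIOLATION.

Walk each access:
#0 VA=0x407473 (r,kernel):
  L0: frame=0x3F idx=2 entry=0x40007 [P=1 RW=1 US=1 PS=0]
  L1: frame=0x40 idx=7 entry=0x44007 [P=1 RW=1 US=1 PS=0]
  ✓ 0x44473  — 2 lookups
#1 VA=0x3C03E0E (r,kernel):
  L0: frame=0x3F idx=30 entry=0x45007 [P=1 RW=1 US=1 PS=0]
  L1: frame=0x45 idx=3 entry=0x15000 [P=0 RW=0 US=0 PS=0]
  ⇒ fault: PAGE_NOT_PRESENT  — 2 lookups
#2 VA=0x2C101A6 (r,kernel):
  L0: frame=0x3F idx=22 entry=0x46007 [P=1 RW=1 US=1 PS=0]
  L1: frame=0x46 idx=16 entry=0x49007 [P=1 RW=1 US=1 PS=0]
  ✓ 0x491A6  — 2 lookups

Access #0 fault: NONE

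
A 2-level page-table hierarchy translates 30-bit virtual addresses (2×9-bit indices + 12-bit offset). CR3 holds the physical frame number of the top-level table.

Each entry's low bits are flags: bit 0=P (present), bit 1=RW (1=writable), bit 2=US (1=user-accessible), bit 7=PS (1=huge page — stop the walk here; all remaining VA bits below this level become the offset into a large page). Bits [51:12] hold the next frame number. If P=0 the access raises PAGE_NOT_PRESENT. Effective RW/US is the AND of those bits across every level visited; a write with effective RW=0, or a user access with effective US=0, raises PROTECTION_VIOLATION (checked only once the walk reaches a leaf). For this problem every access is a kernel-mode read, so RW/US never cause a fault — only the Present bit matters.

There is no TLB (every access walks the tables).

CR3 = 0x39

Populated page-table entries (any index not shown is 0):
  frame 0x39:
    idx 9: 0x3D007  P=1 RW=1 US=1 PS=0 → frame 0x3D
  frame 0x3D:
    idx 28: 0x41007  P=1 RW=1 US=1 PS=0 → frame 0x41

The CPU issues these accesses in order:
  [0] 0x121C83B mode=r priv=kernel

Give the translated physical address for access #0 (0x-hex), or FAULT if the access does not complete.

Per-access translation:
#0 VA=0x121C83B (r,kernel):
  lvl0: tbl 0x39, slot 9 ⇒ 0x3D007 (P1/RW1/US1/PS0)
  lvl1: tbl 0x3D, slot 28 ⇒ 0x41007 (P1/RW1/US1/PS0)
  ✓ 0x4183B  — 2 lookups

Access #0 PA: 0x4183B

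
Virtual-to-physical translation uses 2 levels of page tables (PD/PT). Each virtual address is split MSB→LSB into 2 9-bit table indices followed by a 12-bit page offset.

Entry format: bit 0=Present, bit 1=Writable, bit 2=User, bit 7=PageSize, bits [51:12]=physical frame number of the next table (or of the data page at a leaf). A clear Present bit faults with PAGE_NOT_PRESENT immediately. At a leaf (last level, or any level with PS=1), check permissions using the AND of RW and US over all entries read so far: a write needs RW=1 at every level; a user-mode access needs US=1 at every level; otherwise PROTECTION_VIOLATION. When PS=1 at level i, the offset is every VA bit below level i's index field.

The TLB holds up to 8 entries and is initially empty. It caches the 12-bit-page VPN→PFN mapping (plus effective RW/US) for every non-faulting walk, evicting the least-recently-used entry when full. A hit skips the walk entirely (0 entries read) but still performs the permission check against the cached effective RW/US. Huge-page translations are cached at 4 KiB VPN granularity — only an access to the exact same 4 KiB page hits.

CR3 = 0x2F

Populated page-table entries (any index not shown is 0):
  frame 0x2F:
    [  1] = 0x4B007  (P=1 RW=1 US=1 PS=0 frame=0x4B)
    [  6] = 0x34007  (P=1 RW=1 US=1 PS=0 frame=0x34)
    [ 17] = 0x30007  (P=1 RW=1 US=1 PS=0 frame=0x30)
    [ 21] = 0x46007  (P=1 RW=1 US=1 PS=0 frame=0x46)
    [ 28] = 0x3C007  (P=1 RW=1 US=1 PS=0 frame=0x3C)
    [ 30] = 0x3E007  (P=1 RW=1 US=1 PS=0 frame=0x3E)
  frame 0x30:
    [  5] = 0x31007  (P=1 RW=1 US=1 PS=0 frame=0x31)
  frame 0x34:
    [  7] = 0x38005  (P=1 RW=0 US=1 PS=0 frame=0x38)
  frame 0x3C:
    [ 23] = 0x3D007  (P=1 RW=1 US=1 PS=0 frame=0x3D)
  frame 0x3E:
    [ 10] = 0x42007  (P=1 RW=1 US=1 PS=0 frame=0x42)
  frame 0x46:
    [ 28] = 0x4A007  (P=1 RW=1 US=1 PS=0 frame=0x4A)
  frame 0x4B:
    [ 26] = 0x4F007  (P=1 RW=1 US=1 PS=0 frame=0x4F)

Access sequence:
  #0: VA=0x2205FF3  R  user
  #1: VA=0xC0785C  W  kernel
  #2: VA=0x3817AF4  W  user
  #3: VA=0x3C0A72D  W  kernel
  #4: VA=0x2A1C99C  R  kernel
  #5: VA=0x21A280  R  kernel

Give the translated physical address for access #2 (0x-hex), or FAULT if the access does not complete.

Per-access translation:
#0 VA=0x2205FF3 (r,user):
  L0: frame=0x2F idx=17 entry=0x30007 [P=1 RW=1 US=1 PS=0]
  L1: frame=0x30 idx=5 entry=0x31007 [P=1 RW=1 US=1 PS=0]
  ✓ 0x31FF3  — 2 lookups
#1 VA=0xC0785C (w,kernel):
  L0: frame=0x2F idx=6 entry=0x34007 [P=1 RW=1 US=1 PS=0]
  L1: frame=0x34 idx=7 entry=0x38005 [P=1 RW=0 US=1 PS=0]
  → PROTECTION_VIOLATION  (2 entries read)
#2 VA=0x3817AF4 (w,user):
  L0: frame=0x2F idx=28 entry=0x3C007 [P=1 RW=1 US=1 PS=0]
  L1: frame=0x3C idx=23 entry=0x3D007 [P=1 RW=1 US=1 PS=0]
  ✓ 0x3DAF4  — 2 lookups
#3 VA=0x3C0A72D (w,kernel):
  L0: frame=0x2F idx=30 entry=0x3E007 [P=1 RW=1 US=1 PS=0]
  L1: frame=0x3E idx=10 entry=0x42007 [P=1 RW=1 US=1 PS=0]
  ✓ 0x4272D  — 2 lookups
#4 VA=0x2A1C99C (r,kernel):
  L0: frame=0x2F idx=21 entry=0x46007 [P=1 RW=1 US=1 PS=0]
  L1: frame=0x46 idx=28 entry=0x4A007 [P=1 RW=1 US=1 PS=0]
  ✓ 0x4A99C  — 2 lookups
#5 VA=0x21A280 (r,kernel):
  L0: frame=0x2F idx=1 entry=0x4B007 [P=1 RW=1 US=1 PS=0]
  L1: frame=0x4B idx=26 entry=0x4F007 [P=1 RW=1 US=1 PS=0]
  ✓ 0x4F280  — 2 lookups

Access #2 PA: 0x3DAF4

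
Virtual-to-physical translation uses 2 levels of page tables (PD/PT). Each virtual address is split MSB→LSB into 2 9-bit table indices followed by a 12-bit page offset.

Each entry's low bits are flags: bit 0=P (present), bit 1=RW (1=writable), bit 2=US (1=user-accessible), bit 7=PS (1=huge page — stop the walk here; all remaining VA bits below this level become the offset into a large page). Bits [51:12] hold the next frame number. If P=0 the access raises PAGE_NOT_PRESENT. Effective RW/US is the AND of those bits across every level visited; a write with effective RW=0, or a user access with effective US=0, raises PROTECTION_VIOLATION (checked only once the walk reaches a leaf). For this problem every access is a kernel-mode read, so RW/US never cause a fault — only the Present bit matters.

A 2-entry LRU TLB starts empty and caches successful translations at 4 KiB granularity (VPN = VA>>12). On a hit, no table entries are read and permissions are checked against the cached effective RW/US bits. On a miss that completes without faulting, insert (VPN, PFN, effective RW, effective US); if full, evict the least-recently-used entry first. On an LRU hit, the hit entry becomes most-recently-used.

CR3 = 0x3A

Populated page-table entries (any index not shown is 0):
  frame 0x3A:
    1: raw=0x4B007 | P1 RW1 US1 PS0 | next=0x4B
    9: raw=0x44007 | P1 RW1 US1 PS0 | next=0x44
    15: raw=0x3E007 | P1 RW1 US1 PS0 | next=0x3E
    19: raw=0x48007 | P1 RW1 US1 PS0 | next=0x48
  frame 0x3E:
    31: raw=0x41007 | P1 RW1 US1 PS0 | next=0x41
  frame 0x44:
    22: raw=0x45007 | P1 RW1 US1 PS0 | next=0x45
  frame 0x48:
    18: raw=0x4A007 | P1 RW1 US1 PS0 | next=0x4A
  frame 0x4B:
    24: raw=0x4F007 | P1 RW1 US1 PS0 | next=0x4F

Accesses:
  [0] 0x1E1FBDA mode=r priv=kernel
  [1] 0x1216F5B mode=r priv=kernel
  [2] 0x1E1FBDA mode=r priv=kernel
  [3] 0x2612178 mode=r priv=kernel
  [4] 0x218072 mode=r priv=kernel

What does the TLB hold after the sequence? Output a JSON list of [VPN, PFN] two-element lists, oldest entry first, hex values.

Per-access translation:
#0 VA=0x1E1FBDA (r,kernel):
  L0: frame=0x3A idx=15 entry=0x3E007 [P=1 RW=1 US=1 PS=0]
  L1: frame=0x3E idx=31 entry=0x41007 [P=1 RW=1 US=1 PS=0]
  ✓ 0x41BDA  — 2 lookups
#1 VA=0x1216F5B (r,kernel):
  L0: frame=0x3A idx=9 entry=0x44007 [P=1 RW=1 US=1 PS=0]
  L1: frame=0x44 idx=22 entry=0x45007 [P=1 RW=1 US=1 PS=0]
  ✓ 0x45F5B  — 2 lookups
#2 VA=0x1E1FBDA (r,kernel):
  TLB hit vpn=0x1E1F → PA=0x41BDA
#3 VA=0x2612178 (r,kernel):
  L0: frame=0x3A idx=19 entry=0x48007 [P=1 RW=1 US=1 PS=0]
  L1: frame=0x48 idx=18 entry=0x4A007 [P=1 RW=1 US=1 PS=0]
  ✓ 0x4A178  — 2 lookups
#4 VA=0x218072 (r,kernel):
  L0: frame=0x3A idx=1 entry=0x4B007 [P=1 RW=1 US=1 PS=0]
  L1: frame=0x4B idx=24 entry=0x4F007 [P=1 RW=1 US=1 PS=0]
  ✓ 0x4F072  — 2 lookups

TLB: [["0x2612", "0x4A"], ["0x218", "0x4F"]]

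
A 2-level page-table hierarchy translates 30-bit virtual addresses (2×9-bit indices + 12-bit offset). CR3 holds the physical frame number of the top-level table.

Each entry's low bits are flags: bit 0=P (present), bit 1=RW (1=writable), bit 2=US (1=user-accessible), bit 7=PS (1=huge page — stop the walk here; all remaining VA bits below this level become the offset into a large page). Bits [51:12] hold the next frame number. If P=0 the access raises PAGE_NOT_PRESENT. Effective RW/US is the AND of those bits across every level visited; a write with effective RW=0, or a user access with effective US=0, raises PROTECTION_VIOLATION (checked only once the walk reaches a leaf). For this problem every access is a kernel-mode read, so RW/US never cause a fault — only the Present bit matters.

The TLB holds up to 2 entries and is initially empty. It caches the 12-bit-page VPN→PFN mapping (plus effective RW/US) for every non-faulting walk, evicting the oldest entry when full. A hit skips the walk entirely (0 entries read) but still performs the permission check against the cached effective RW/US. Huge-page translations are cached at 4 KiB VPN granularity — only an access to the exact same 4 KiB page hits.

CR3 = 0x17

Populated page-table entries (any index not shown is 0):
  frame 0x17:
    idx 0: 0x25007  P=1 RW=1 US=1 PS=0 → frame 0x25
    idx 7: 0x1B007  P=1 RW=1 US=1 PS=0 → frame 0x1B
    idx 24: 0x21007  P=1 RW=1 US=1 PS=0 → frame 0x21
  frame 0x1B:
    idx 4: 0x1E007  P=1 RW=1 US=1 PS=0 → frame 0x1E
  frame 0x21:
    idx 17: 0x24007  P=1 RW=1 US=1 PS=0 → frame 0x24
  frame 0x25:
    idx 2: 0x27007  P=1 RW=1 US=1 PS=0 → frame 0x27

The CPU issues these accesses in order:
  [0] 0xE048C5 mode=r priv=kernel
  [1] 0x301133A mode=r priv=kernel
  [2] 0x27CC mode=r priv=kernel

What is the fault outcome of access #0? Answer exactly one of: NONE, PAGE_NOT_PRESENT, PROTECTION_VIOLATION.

Walk each access:
#0 VA=0xE048C5 (r,kernel):
  L0 @0x17[7] → 0x1B007  P=1,RW=1,US=1,PS=0
  L1 @0x1B[4] → 0x1E007  P=1,RW=1,US=1,PS=0
  ✓ 0x1E8C5  — 2 lookups
#1 VA=0x301133A (r,kernel):
  L0 @0x17[24] → 0x21007  P=1,RW=1,US=1,PS=0
  L1 @0x21[17] → 0x24007  P=1,RW=1,US=1,PS=0
  ✓ 0x2433A  — 2 lookups
#2 VA=0x27CC (r,kernel):
  L0 @0x17[0] → 0x25007  P=1,RW=1,US=1,PS=0
  L1 @0x25[2] → 0x27007  P=1,RW=1,US=1,PS=0
  ✓ 0x277CC  — 2 lookups

Access #0 fault: NONE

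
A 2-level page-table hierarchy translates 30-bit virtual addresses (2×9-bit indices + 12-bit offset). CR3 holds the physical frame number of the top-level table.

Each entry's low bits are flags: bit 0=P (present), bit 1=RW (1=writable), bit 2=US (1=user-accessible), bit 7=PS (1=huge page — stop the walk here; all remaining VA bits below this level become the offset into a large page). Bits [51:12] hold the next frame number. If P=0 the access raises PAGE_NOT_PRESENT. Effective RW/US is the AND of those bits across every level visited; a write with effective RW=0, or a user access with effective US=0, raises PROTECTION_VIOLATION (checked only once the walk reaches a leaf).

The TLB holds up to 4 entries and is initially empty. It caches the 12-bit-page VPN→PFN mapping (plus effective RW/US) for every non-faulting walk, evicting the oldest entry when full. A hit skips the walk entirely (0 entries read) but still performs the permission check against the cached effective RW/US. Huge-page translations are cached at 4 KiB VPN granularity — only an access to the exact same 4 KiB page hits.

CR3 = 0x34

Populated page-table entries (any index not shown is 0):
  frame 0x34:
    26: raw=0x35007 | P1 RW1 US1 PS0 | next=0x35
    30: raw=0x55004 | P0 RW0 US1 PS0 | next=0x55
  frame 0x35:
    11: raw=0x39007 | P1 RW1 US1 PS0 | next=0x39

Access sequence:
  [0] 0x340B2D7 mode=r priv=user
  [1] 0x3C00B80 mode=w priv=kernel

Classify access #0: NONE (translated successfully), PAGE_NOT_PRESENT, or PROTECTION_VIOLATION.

Per-access translation:
#0 VA=0x340B2D7 (r,user):
  lvl0: tbl 0x34, slot 26 ⇒ 0x35007 (P1/RW1/US1/PS0)
  lvl1: tbl 0x35, slot 11 ⇒ 0x39007 (P1/RW1/US1/PS0)
  ✓ 0x392D7  — 2 lookups
#1 VA=0x3C00B80 (w,kernel):
  lvl0: tbl 0x34, slot 30 ⇒ 0x55004 (P0/RW0/US1/PS0)
  → PAGE_NOT_PRESENT  (1 entries read)

Access #0 fault: NONE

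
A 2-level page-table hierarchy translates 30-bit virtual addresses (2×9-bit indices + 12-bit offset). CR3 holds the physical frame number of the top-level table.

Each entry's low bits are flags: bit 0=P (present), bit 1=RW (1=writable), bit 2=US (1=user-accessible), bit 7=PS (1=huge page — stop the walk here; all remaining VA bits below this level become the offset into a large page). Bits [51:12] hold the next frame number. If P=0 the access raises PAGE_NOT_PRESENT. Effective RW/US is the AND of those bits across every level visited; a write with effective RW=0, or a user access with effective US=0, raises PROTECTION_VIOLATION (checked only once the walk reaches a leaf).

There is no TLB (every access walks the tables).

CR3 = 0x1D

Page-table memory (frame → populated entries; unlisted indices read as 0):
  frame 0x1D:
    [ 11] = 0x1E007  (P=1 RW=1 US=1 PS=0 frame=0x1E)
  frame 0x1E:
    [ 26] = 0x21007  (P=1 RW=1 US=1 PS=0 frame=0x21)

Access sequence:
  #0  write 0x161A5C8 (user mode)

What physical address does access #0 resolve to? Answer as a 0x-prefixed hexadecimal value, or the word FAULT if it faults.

Trace:
#0 VA=0x161A5C8 (w,user):
  L0: frame=0x1D idx=11 entry=0x1E007 [P=1 RW=1 US=1 PS=0]
  L1: frame=0x1E idx=26 entry=0x21007 [P=1 RW=1 US=1 PS=0]
  ⇒ phys 0x215C8  [2 reads]

Access #0 PA: 0x215C8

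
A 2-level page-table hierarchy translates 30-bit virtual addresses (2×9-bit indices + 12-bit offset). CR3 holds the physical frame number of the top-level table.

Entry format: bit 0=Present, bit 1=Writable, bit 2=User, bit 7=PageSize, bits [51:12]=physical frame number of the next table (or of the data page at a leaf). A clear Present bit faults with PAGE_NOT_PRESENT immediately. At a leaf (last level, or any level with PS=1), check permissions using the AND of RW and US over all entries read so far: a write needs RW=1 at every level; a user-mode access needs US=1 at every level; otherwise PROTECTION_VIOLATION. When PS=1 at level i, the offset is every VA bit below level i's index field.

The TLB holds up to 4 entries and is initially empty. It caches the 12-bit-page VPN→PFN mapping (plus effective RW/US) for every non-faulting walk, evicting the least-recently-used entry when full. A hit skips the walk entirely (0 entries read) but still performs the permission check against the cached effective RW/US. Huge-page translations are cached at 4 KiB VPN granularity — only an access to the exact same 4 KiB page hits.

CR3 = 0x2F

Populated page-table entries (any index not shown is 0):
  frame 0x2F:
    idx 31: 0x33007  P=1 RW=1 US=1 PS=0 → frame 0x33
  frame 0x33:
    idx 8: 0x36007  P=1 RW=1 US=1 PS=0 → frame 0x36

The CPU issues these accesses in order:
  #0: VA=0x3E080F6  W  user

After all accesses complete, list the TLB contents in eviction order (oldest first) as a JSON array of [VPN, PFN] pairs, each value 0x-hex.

Trace:
#0 VA=0x3E080F6 (w,user):
  [0] read 0x2F idx=31: raw=0x33007 flags P=1 W=1 U=1 S=0
  [1] read 0x33 idx=8: raw=0x36007 flags P=1 W=1 U=1 S=0
  ⇒ phys 0x360F6  [2 reads]

TLB: [["0x3E08", "0x36"]]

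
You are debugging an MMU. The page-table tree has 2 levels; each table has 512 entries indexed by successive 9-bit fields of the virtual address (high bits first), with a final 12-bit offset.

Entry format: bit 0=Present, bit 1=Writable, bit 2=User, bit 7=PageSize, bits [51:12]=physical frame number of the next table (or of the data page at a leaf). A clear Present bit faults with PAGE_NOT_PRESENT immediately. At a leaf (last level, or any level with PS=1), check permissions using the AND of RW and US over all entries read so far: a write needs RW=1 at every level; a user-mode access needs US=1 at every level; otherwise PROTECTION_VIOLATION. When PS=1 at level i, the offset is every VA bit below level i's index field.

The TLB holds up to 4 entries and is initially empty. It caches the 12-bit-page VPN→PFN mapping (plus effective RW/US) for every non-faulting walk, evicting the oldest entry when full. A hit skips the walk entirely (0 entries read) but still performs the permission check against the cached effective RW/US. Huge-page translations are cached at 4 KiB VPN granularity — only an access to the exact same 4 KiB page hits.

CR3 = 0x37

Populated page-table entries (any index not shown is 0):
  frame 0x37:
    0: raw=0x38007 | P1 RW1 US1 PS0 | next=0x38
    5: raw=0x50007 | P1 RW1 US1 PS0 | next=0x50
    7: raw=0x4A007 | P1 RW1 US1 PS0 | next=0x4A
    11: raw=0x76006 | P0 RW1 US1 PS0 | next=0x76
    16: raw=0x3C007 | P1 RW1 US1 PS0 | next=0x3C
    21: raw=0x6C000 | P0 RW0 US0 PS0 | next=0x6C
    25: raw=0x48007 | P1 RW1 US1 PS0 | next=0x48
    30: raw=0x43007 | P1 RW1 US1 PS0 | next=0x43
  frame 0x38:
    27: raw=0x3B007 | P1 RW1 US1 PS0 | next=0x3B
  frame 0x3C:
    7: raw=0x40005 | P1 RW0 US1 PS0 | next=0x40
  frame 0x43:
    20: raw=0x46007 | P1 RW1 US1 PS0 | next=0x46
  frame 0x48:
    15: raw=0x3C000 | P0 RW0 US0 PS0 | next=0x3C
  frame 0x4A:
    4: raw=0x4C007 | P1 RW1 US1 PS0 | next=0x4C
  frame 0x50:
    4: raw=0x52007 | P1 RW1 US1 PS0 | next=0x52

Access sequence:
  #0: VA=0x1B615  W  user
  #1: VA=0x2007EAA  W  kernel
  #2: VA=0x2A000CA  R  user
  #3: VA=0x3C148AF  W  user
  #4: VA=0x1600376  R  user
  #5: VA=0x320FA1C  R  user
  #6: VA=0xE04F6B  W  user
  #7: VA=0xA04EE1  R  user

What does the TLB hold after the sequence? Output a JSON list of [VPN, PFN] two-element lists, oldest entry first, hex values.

Walk each access:
#0 VA=0x1B615 (w,user):
  L0: frame=0x37 idx=0 entry=0x38007 [P=1 RW=1 US=1 PS=0]
  L1: frame=0x38 idx=27 entry=0x3B007 [P=1 RW=1 US=1 PS=0]
  ✓ 0x3B615  — 2 lookups
#1 VA=0x2007EAA (w,kernel):
  L0: frame=0x37 idx=16 entry=0x3C007 [P=1 RW=1 US=1 PS=0]
  L1: frame=0x3C idx=7 entry=0x40005 [P=1 RW=0 US=1 PS=0]
  → PROTECTION_VIOLATION  (2 entries read)
#2 VA=0x2A000CA (r,user):
  L0: frame=0x37 idx=21 entry=0x6C000 [P=0 RW=0 US=0 PS=0]
  → PAGE_NOT_PRESENT  (1 entries read)
#3 VA=0x3C148AF (w,user):
  L0: frame=0x37 idx=30 entry=0x43007 [P=1 RW=1 US=1 PS=0]
  L1: frame=0x43 idx=20 entry=0x46007 [P=1 RW=1 US=1 PS=0]
  ✓ 0x468AF  — 2 lookups
#4 VA=0x1600376 (r,user):
  L0: frame=0x37 idx=11 entry=0x76006 [P=0 RW=1 US=1 PS=0]
  → PAGE_NOT_PRESENT  (1 entries read)
#5 VA=0x320FA1C (r,user):
  L0: frame=0x37 idx=25 entry=0x48007 [P=1 RW=1 US=1 PS=0]
  L1: frame=0x48 idx=15 entry=0x3C000 [P=0 RW=0 US=0 PS=0]
  → PAGE_NOT_PRESENT  (2 entries read)
#6 VA=0xE04F6B (w,user):
  L0: frame=0x37 idx=7 entry=0x4A007 [P=1 RW=1 US=1 PS=0]
  L1: frame=0x4A idx=4 entry=0x4C007 [P=1 RW=1 US=1 PS=0]
  ✓ 0x4CF6B  — 2 lookups
#7 VA=0xA04EE1 (r,user):
  L0: frame=0x37 idx=5 entry=0x50007 [P=1 RW=1 US=1 PS=0]
  L1: frame=0x50 idx=4 entry=0x52007 [P=1 RW=1 US=1 PS=0]
  ✓ 0x52EE1  — 2 lookups

TLB: [["0x1B", "0x3B"], ["0x3C14", "0x46"], ["0xE04", "0x4C"], ["0xA04", "0x52"]]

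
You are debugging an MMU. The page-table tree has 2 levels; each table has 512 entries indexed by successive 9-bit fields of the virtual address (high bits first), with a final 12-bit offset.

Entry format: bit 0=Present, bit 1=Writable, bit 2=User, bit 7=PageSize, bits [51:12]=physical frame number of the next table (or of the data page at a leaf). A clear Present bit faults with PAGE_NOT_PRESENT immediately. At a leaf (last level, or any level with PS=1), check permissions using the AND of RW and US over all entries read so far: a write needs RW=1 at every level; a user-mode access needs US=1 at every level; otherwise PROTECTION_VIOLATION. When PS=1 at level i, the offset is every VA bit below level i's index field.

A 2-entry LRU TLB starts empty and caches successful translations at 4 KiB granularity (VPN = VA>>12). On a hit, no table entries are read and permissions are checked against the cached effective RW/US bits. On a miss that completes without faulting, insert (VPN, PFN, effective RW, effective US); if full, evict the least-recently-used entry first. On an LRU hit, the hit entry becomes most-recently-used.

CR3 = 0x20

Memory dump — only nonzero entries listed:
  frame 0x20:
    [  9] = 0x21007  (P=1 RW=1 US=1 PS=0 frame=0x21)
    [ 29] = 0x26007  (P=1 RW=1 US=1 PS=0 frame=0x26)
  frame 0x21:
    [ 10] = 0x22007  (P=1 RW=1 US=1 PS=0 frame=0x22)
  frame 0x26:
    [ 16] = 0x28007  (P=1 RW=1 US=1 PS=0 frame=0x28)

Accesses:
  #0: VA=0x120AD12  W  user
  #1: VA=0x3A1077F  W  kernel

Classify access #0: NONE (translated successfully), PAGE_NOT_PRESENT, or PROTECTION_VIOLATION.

Trace:
#0 VA=0x120AD12 (w,user):
  [0] read 0x20 idx=9: raw=0x21007 flags P=1 W=1 U=1 S=0
  [1] read 0x21 idx=10: raw=0x22007 flags P=1 W=1 U=1 S=0
  ⇒ phys 0x22D12  [2 reads]
#1 VA=0x3A1077F (w,kernel):
  [0] read 0x20 idx=29: raw=0x26007 flags P=1 W=1 U=1 S=0
  [1] read 0x26 idx=16: raw=0x28007 flags P=1 W=1 U=1 S=0
  ⇒ phys 0x2877F  [2 reads]

Access #0 fault: NONE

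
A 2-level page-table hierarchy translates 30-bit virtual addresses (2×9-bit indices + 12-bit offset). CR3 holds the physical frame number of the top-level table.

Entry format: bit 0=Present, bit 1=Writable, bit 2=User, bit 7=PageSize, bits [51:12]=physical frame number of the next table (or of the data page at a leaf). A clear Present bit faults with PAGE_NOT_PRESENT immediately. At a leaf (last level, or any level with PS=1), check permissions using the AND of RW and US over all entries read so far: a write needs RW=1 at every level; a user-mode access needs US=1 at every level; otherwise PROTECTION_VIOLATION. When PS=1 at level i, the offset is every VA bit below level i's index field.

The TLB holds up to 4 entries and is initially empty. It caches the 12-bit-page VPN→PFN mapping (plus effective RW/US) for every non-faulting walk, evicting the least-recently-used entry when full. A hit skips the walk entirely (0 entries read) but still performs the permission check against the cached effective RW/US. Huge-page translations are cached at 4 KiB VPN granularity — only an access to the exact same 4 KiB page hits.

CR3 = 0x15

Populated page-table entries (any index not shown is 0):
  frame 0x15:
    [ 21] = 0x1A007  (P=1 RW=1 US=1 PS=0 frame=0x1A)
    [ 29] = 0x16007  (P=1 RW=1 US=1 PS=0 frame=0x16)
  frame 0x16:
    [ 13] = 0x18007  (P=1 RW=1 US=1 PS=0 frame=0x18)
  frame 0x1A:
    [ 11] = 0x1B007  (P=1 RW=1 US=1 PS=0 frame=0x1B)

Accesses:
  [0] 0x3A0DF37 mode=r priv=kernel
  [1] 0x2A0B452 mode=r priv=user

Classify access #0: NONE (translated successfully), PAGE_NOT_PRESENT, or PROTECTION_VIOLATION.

Per-access translation:
#0 VA=0x3A0DF37 (r,kernel):
  L0 @0x15[29] → 0x16007  P=1,RW=1,US=1,PS=0
  L1 @0x16[13] → 0x18007  P=1,RW=1,US=1,PS=0
  ✓ 0x18F37  — 2 lookups
#1 VA=0x2A0B452 (r,user):
  L0 @0x15[21] → 0x1A007  P=1,RW=1,US=1,PS=0
  L1 @0x1A[11] → 0x1B007  P=1,RW=1,US=1,PS=0
  ✓ 0x1B452  — 2 lookups

Access #0 fault: NONE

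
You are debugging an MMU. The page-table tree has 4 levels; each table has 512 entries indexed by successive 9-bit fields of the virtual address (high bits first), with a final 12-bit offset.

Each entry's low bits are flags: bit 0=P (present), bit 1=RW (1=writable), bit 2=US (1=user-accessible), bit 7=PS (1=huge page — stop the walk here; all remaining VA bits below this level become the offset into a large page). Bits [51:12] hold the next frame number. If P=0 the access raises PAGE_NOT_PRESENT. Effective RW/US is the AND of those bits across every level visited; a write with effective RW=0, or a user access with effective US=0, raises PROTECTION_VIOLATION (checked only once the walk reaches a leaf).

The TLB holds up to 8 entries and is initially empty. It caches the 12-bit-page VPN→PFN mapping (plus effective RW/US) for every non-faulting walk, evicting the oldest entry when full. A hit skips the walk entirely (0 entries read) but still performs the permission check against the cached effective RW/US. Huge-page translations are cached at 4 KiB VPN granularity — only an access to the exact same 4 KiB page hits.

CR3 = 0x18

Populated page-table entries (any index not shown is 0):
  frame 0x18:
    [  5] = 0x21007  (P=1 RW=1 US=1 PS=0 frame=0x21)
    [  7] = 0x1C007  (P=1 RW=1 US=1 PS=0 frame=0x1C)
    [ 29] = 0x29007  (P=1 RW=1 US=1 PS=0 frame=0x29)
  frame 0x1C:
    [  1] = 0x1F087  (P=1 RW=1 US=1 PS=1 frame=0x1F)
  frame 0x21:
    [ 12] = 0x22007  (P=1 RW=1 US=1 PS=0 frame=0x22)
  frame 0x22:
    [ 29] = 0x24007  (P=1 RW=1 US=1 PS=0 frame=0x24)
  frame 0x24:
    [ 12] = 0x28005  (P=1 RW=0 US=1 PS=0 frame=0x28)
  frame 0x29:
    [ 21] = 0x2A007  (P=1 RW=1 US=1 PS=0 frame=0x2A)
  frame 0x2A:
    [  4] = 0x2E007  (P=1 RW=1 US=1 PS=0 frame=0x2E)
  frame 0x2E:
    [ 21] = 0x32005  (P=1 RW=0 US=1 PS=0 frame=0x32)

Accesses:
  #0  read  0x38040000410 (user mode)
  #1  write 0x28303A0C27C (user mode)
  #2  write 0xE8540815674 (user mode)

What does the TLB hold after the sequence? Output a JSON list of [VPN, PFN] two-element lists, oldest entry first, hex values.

Per-access translation:
#0 VA=0x38040000410 (r,user):
  L0: frame=0x18 idx=7 entry=0x1C007 [P=1 RW=1 US=1 PS=0]
  L1: frame=0x1C idx=1 entry=0x1F087 [P=1 RW=1 US=1 PS=1]
  → PA=0x1F410 (huge @L1)  (2 entries read)
#1 VA=0x28303A0C27C (w,user):
  L0: frame=0x18 idx=5 entry=0x21007 [P=1 RW=1 US=1 PS=0]
  L1: frame=0x21 idx=12 entry=0x22007 [P=1 RW=1 US=1 PS=0]
  L2: frame=0x22 idx=29 entry=0x24007 [P=1 RW=1 US=1 PS=0]
  L3: frame=0x24 idx=12 entry=0x28005 [P=1 RW=0 US=1 PS=0]
  ⇒ fault: PROTECTION_VIOLATION  — 4 lookups
#2 VA=0xE8540815674 (w,user):
  L0: frame=0x18 idx=29 entry=0x29007 [P=1 RW=1 US=1 PS=0]
  L1: frame=0x29 idx=21 entry=0x2A007 [P=1 RW=1 US=1 PS=0]
  L2: frame=0x2A idx=4 entry=0x2E007 [P=1 RW=1 US=1 PS=0]
  L3: frame=0x2E idx=21 entry=0x32005 [P=1 RW=0 US=1 PS=0]
  ⇒ fault: PROTECTION_VIOLATION  — 4 lookups

TLB: [["0x38040000", "0x1F"]]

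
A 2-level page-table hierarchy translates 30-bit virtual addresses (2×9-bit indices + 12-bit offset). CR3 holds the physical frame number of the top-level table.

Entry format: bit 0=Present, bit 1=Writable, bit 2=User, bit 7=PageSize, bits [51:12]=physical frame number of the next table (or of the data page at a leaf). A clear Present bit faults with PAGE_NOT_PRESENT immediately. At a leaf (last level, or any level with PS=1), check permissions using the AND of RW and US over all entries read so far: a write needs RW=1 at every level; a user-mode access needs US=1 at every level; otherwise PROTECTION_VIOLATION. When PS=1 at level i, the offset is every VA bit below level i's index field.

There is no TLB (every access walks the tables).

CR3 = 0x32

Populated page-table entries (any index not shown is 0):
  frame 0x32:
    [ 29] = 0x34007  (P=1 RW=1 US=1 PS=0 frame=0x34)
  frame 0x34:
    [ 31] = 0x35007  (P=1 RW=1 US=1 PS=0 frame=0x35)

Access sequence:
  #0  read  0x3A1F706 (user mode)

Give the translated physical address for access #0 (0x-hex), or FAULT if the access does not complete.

Walk each access:
#0 VA=0x3A1F706 (r,user):
  [0] read 0x32 idx=29: raw=0x34007 flags P=1 W=1 U=1 S=0
  [1] read 0x34 idx=31: raw=0x35007 flags P=1 W=1 U=1 S=0
  ✓ 0x35706  — 2 lookups

Access #0 PA: 0x35706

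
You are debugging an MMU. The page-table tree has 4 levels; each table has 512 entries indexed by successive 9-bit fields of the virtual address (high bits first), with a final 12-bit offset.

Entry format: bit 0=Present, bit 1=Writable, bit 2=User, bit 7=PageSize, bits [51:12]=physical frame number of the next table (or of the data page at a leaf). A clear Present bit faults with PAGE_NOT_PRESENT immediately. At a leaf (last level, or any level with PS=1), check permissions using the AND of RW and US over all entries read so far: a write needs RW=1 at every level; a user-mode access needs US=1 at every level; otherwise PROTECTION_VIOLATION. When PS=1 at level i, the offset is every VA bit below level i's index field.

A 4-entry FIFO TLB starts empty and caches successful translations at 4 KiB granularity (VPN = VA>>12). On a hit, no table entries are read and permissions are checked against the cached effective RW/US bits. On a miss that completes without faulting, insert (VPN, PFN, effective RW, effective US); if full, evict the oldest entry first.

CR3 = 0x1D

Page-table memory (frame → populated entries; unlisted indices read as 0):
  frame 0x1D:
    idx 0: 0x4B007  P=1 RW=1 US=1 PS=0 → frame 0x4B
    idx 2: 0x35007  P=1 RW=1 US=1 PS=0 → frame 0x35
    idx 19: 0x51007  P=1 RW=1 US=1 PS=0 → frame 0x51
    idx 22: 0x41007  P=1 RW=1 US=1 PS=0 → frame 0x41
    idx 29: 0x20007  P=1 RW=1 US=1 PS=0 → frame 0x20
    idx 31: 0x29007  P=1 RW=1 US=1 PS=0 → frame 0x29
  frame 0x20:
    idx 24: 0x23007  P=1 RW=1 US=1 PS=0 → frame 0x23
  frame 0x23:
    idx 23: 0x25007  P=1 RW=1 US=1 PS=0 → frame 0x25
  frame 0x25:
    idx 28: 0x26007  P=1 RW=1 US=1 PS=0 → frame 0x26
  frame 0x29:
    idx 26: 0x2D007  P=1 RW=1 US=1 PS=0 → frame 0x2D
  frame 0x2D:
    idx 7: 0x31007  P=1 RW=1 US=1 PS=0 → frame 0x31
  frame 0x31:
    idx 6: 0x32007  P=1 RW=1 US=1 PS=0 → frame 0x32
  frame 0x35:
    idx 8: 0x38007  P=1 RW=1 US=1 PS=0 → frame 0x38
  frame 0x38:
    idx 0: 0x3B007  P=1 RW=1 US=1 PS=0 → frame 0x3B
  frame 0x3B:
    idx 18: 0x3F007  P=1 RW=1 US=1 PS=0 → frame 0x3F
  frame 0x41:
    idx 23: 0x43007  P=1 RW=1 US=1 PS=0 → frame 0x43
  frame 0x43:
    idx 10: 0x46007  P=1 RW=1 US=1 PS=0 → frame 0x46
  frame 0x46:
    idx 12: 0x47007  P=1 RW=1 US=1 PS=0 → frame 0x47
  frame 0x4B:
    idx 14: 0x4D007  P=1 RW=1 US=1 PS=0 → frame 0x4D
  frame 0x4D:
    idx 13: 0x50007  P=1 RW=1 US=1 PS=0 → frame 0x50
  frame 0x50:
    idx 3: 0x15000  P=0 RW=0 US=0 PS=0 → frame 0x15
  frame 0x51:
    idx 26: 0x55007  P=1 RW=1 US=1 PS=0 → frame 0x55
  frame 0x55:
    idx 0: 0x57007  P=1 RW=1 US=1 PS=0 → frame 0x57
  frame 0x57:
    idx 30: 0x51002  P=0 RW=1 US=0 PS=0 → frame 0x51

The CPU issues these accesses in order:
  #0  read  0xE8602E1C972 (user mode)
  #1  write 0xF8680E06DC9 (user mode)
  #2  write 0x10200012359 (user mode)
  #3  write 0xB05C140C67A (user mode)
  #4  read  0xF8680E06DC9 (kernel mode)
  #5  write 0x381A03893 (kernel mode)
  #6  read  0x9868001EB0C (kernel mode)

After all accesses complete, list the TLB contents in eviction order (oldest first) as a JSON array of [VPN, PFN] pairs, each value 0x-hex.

Walk each access:
#0 VA=0xE8602E1C972 (r,user):
  lvl0: tbl 0x1D, slot 29 ⇒ 0x20007 (P1/RW1/US1/PS0)
  lvl1: tbl 0x20, slot 24 ⇒ 0x23007 (P1/RW1/US1/PS0)
  lvl2: tbl 0x23, slot 23 ⇒ 0x25007 (P1/RW1/US1/PS0)
  lvl3: tbl 0x25, slot 28 ⇒ 0x26007 (P1/RW1/US1/PS0)
  → PA=0x26972  (4 entries read)
#1 VA=0xF8680E06DC9 (w,user):
  lvl0: tbl 0x1D, slot 31 ⇒ 0x29007 (P1/RW1/US1/PS0)
  lvl1: tbl 0x29, slot 26 ⇒ 0x2D007 (P1/RW1/US1/PS0)
  lvl2: tbl 0x2D, slot 7 ⇒ 0x31007 (P1/RW1/US1/PS0)
  lvl3: tbl 0x31, slot 6 ⇒ 0x32007 (P1/RW1/US1/PS0)
  → PA=0x32DC9  (4 entries read)
#2 VA=0x10200012359 (w,user):
  lvl0: tbl 0x1D, slot 2 ⇒ 0x35007 (P1/RW1/US1/PS0)
  lvl1: tbl 0x35, slot 8 ⇒ 0x38007 (P1/RW1/US1/PS0)
  lvl2: tbl 0x38, slot 0 ⇒ 0x3B007 (P1/RW1/US1/PS0)
  lvl3: tbl 0x3B, slot 18 ⇒ 0x3F007 (P1/RW1/US1/PS0)
  → PA=0x3F359  (4 entries read)
#3 VA=0xB05C140C67A (w,user):
  lvl0: tbl 0x1D, slot 22 ⇒ 0x41007 (P1/RW1/US1/PS0)
  lvl1: tbl 0x41, slot 23 ⇒ 0x43007 (P1/RW1/US1/PS0)
  lvl2: tbl 0x43, slot 10 ⇒ 0x46007 (P1/RW1/US1/PS0)
  lvl3: tbl 0x46, slot 12 ⇒ 0x47007 (P1/RW1/US1/PS0)
  → PA=0x4767A  (4 entries read)
#4 VA=0xF8680E06DC9 (r,kernel):
  TLB hit vpn=0xF8680E06 → PA=0x32DC9
#5 VA=0x381A03893 (w,kernel):
  lvl0: tbl 0x1D, slot 0 ⇒ 0x4B007 (P1/RW1/US1/PS0)
  lvl1: tbl 0x4B, slot 14 ⇒ 0x4D007 (P1/RW1/US1/PS0)
  lvl2: tbl 0x4D, slot 13 ⇒ 0x50007 (P1/RW1/US1/PS0)
  lvl3: tbl 0x50, slot 3 ⇒ 0x15000 (P0/RW0/US0/PS0)
  ✗ PAGE_NOT_PRESENT  [4 reads]
#6 VA=0x9868001EB0C (r,kernel):
  lvl0: tbl 0x1D, slot 19 ⇒ 0x51007 (P1/RW1/US1/PS0)
  lvl1: tbl 0x51, slot 26 ⇒ 0x55007 (P1/RW1/US1/PS0)
  lvl2: tbl 0x55, slot 0 ⇒ 0x57007 (P1/RW1/US1/PS0)
  lvl3: tbl 0x57, slot 30 ⇒ 0x51002 (P0/RW1/US0/PS0)
  ✗ PAGE_NOT_PRESENT  [4 reads]

TLB: [["0xE8602E1C", "0x26"], ["0xF8680E06", "0x32"], ["0x10200012", "0x3F"], ["0xB05C140C", "0x47"]]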